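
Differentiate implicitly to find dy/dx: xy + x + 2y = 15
Differentiate both sides with respect to x, treating y as y(x). By the chain rule, any term containing y contributes a factor of y' = dy/dx when we differentiate it.

Move every term to one side and write the relation as F(x, y) = 0. Term by term,
  d/dx[xy] = x·y' + y
  d/dx[x] = 1
  d/dx[2y] = 2·y'
  d/dx[-15] = 0

The pieces without y' make up ∂F/∂x and the coefficient of y' is ∂F/∂y:
  ∂F/∂x = y + 1,
  ∂F/∂y = x + 2.

Since d/dx[F] = ∂F/∂x + (∂F/∂y)·y' = 0, solve for y':
  (∂F/∂y)·y' = -∂F/∂x
  dy/dx = -(∂F/∂x)/(∂F/∂y) = -(y + 1)/(x + 2) = (-y - 1)/(x + 2)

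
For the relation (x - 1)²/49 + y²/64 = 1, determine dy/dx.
Take d/dx of both sides. Since y is implicitly a function of x, the chain rule attaches a y' = dy/dx factor whenever we differentiate through y.

Set F(x, y) = (left side) − (right side), so the curve is F = 0. Differentiating each term of F:
  d/dx[y^2/64] = y·y'/32
  d/dx[(x - 1)^2/49] = 2x/49 - 2/49
  d/dx[-1] = 0

Collecting, the y'-free part is the partial derivative in x and the y' coefficient is the partial derivative in y:
  ∂F/∂x = 2x/49 - 2/49
  ∂F/∂y = y/32

so d/dx[F(x, y(x))] = ∂F/∂x + (∂F/∂y)·y' = 0. Rearranging,
  dy/dx = -(∂F/∂x)/(∂F/∂y) = -(2x/49 - 2/49)/(y/32)
        = -(2(x - 1)/49)/(y/32) = 64(1 - x)/(49y)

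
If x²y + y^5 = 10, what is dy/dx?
Take d/dx of both sides. Since y is implicitly a function of x, the chain rule attaches a y' = dy/dx factor whenever we differentiate through y.

Set F(x, y) = (left side) − (right side), so the curve is F = 0. Differentiating each term of F:
  d/dx[x^2y] = x^2·y' + 2xy
  d/dx[y^5] = 5y^4·y'
  d/dx[-10] = 0

Collecting, the y'-free part is the partial derivative in x and the y' coefficient is the partial derivative in y:
  ∂F/∂x = 2xy
  ∂F/∂y = x^2 + 5y^4

so d/dx[F(x, y(x))] = ∂F/∂x + (∂F/∂y)·y' = 0. Rearranging,
  dy/dx = -(∂F/∂x)/(∂F/∂y) = -(2xy)/(x^2 + 5y^4) = -2xy/(x^2 + 5y^4)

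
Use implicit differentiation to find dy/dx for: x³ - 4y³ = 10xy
Take d/dx of both sides. Since y is implicitly a function of x, the chain rule attaches a y' = dy/dx factor whenever we differentiate through y.

Set F(x, y) = (left side) − (right side), so the curve is F = 0. Differentiating each term of F:
  d/dx[x^3] = 3x^2
  d/dx[-10xy] = -10x·y' - 10y
  d/dx[-4y^3] = -12y^2·y'

Collecting, the y'-free part is the partial derivative in x and the y' coefficient is the partial derivative in y:
  ∂F/∂x = 3x^2 - 10y
  ∂F/∂y = -10x - 12y^2

so d/dx[F(x, y(x))] = ∂F/∂x + (∂F/∂y)·y' = 0. Rearranging,
  dy/dx = -(∂F/∂x)/(∂F/∂y) = -(3x^2 - 10y)/(-10x - 12y^2) = (3x^2 - 10y)/(2(5x + 6y^2))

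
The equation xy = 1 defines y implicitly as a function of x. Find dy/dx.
Apply d/dx to both sides, remembering that y depends on x. Each occurrence of y therefore brings in a y' = dy/dx via the chain rule.

With F(x, y) equal to the left-hand side minus the right, differentiate F term by term:
  d/dx[xy] = x·y' + y
  d/dx[-1] = 0
Adding these up, d/dx[F] = 0 becomes
  (y) + (x)·y' = 0,
so isolating y',
  dy/dx = -(y)/(x) = -y/x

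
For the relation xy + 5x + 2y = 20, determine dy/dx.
Take d/dx of both sides. Since y is implicitly a function of x, the chain rule attaches a y' = dy/dx factor whenever we differentiate through y.

Set F(x, y) = (left side) − (right side), so the curve is F = 0. Differentiating each term of F:
  d/dx[xy] = x·y' + y
  d/dx[5x] = 5
  d/dx[2y] = 2·y'
  d/dx[-20] = 0

Collecting, the y'-free part is the partial derivative in x and the y' coefficient is the partial derivative in y:
  ∂F/∂x = y + 5
  ∂F/∂y = x + 2

so d/dx[F(x, y(x))] = ∂F/∂x + (∂F/∂y)·y' = 0. Rearranging,
  dy/dx = -(∂F/∂x)/(∂F/∂y) = -(y + 5)/(x + 2) = (-y - 5)/(x + 2)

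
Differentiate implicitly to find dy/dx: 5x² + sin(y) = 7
Differentiate the relation implicitly: treat y = y(x) and apply the chain rule, so every y-derivative picks up a y' = dy/dx factor.

With everything moved to the left-hand side, differentiate term by term:
  d/dx[5x^2] = 10x
  d/dx[sin(y)] = y'·cos(y)
  d/dx[-7] = 0

Separating the contributions that come from x directly and those that come through y:
  without y':      10x
  multiplying y':  cos(y)

so (10x) + (cos(y))·y' = 0, and therefore
  dy/dx = -(10x)/(cos(y)) = -10x/cos(y)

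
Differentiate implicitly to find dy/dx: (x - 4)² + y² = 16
Apply d/dx to both sides, remembering that y depends on x. Each occurrence of y therefore brings in a y' = dy/dx via the chain rule.

With F(x, y) equal to the left-hand side minus the right, differentiate F term by term:
  d/dx[y^2] = 2y·y'
  d/dx[(x - 4)^2] = 2x - 8
  d/dx[-16] = 0
Adding these up, d/dx[F] = 0 becomes
  (2x - 8) + (2y)·y' = 0,
so isolating y',
  dy/dx = -(2x - 8)/(2y) = (4 - x)/y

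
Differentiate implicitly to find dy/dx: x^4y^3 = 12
Take d/dx of both sides. Since y is implicitly a function of x, the chain rule attaches a y' = dy/dx factor whenever we differentiate through y.

Set F(x, y) = (left side) − (right side), so the curve is F = 0. Differentiating each term of F:
  d/dx[x^4y^3] = 3x^4y^2·y' + 4x^3y^3
  d/dx[-12] = 0

Collecting, the y'-free part is the partial derivative in x and the y' coefficient is the partial derivative in y:
  ∂F/∂x = 4x^3y^3
  ∂F/∂y = 3x^4y^2

so d/dx[F(x, y(x))] = ∂F/∂x + (∂F/∂y)·y' = 0. Rearranging,
  dy/dx = -(∂F/∂x)/(∂F/∂y) = -(4x^3y^3)/(3x^4y^2) = -4y/(3x)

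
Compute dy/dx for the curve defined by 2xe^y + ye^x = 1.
Take d/dx of both sides. Since y is implicitly a function of x, the chain rule attaches a y' = dy/dx factor whenever we differentiate through y.

Set F(x, y) = (left side) − (right side), so the curve is F = 0. Differentiating each term of F:
  d/dx[2x·e^(y)] = 2x·y'·e^(y) + 2e^(y)
  d/dx[y·e^(x)] = y·e^(x) + y'·e^(x)
  d/dx[-1] = 0

Collecting, the y'-free part is the partial derivative in x and the y' coefficient is the partial derivative in y:
  ∂F/∂x = y·e^(x) + 2e^(y)
  ∂F/∂y = 2x·e^(y) + e^(x)

so d/dx[F(x, y(x))] = ∂F/∂x + (∂F/∂y)·y' = 0. Rearranging,
  dy/dx = -(∂F/∂x)/(∂F/∂y) = -(y·e^(x) + 2e^(y))/(2x·e^(y) + e^(x)) = (-y·e^(x) - 2e^(y))/(2x·e^(y) + e^(x))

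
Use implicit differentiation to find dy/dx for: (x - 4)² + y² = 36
Apply d/dx to both sides, remembering that y depends on x. Each occurrence of y therefore brings in a y' = dy/dx via the chain rule.

With F(x, y) equal to the left-hand side minus the right, differentiate F term by term:
  d/dx[y^2] = 2y·y'
  d/dx[(x - 4)^2] = 2x - 8
  d/dx[-36] = 0
Adding these up, d/dx[F] = 0 becomes
  (2x - 8) + (2y)·y' = 0,
so isolating y',
  dy/dx = -(2x - 8)/(2y) = (4 - x)/y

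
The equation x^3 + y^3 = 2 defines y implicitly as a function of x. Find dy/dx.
Apply d/dx to both sides, remembering that y depends on x. Each occurrence of y therefore brings in a y' = dy/dx via the chain rule.

With F(x, y) equal to the left-hand side minus the right, differentiate F term by term:
  d/dx[x^3] = 3x^2
  d/dx[y^3] = 3y^2·y'
  d/dx[-2] = 0
Adding these up, d/dx[F] = 0 becomes
  (3x^2) + (3y^2)·y' = 0,
so isolating y',
  dy/dx = -(3x^2)/(3y^2) = -x^2/y^2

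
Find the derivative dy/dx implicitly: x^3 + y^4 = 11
Differentiate both sides with respect to x, treating y as y(x). By the chain rule, any term containing y contributes a factor of y' = dy/dx when we differentiate it.

Move every term to one side and write the relation as F(x, y) = 0. Term by term,
  d/dx[x^3] = 3x^2
  d/dx[y^4] = 4y^3·y'
  d/dx[-11] = 0

The pieces without y' make up ∂F/∂x and the coefficient of y' is ∂F/∂y:
  ∂F/∂x = 3x^2,
  ∂F/∂y = 4y^3.

Since d/dx[F] = ∂F/∂x + (∂F/∂y)·y' = 0, solve for y':
  (∂F/∂y)·y' = -∂F/∂x
  dy/dx = -(∂F/∂x)/(∂F/∂y) = -(3x^2)/(4y^3) = -3x^2/(4y^3)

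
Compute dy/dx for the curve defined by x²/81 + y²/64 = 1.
Differentiate both sides with respect to x, treating y as y(x). By the chain rule, any term containing y contributes a factor of y' = dy/dx when we differentiate it.

Move every term to one side and write the relation as F(x, y) = 0. Term by term,
  d/dx[x^2/81] = 2x/81
  d/dx[y^2/64] = y·y'/32
  d/dx[-1] = 0

The pieces without y' make up ∂F/∂x and the coefficient of y' is ∂F/∂y:
  ∂F/∂x = 2x/81,
  ∂F/∂y = y/32.

Since d/dx[F] = ∂F/∂x + (∂F/∂y)·y' = 0, solve for y':
  (∂F/∂y)·y' = -∂F/∂x
  dy/dx = -(∂F/∂x)/(∂F/∂y) = -(2x/81)/(y/32) = -64x/(81y)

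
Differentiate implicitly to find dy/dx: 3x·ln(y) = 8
Differentiate the relation implicitly: treat y = y(x) and apply the chain rule, so every y-derivative picks up a y' = dy/dx factor.

With everything moved to the left-hand side, differentiate term by term:
  d/dx[3x·ln(y)] = 3x·y'/y + 3ln(y)
  d/dx[-8] = 0

Separating the contributions that come from x directly and those that come through y:
  without y':      3ln(y)
  multiplying y':  3x/y

so (3ln(y)) + (3x/y)·y' = 0, and therefore
  dy/dx = -(3ln(y))/(3x/y) = -y·ln(y)/x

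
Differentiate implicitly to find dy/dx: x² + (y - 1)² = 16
Differentiate both sides with respect to x, treating y as y(x). By the chain rule, any term containing y contributes a factor of y' = dy/dx when we differentiate it.

Move every term to one side and write the relation as F(x, y) = 0. Term by term,
  d/dx[x^2] = 2x
  d/dx[(y - 1)^2] = 2·y'(y - 1)
  d/dx[-16] = 0

The pieces without y' make up ∂F/∂x and the coefficient of y' is ∂F/∂y:
  ∂F/∂x = 2x,
  ∂F/∂y = 2y - 2.

Since d/dx[F] = ∂F/∂x + (∂F/∂y)·y' = 0, solve for y':
  (∂F/∂y)·y' = -∂F/∂x
  dy/dx = -(∂F/∂x)/(∂F/∂y) = -(2x)/(2y - 2) = -x/(y - 1)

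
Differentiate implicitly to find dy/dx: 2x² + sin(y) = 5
Differentiate the relation implicitly: treat y = y(x) and apply the chain rule, so every y-derivative picks up a y' = dy/dx factor.

With everything moved to the left-hand side, differentiate term by term:
  d/dx[2x^2] = 4x
  d/dx[sin(y)] = y'·cos(y)
  d/dx[-5] = 0

Separating the contributions that come from x directly and those that come through y:
  without y':      4x
  multiplying y':  cos(y)

so (4x) + (cos(y))·y' = 0, and therefore
  dy/dx = -(4x)/(cos(y)) = -4x/cos(y)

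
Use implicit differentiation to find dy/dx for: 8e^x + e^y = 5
Differentiate both sides with respect to x, treating y as y(x). By the chain rule, any term containing y contributes a factor of y' = dy/dx when we differentiate it.

Move every term to one side and write the relation as F(x, y) = 0. Term by term,
  d/dx[8e^(x)] = 8e^(x)
  d/dx[e^(y)] = y'·e^(y)
  d/dx[-5] = 0

The pieces without y' make up ∂F/∂x and the coefficient of y' is ∂F/∂y:
  ∂F/∂x = 8e^(x),
  ∂F/∂y = e^(y).

Since d/dx[F] = ∂F/∂x + (∂F/∂y)·y' = 0, solve for y':
  (∂F/∂y)·y' = -∂F/∂x
  dy/dx = -(∂F/∂x)/(∂F/∂y) = -(8e^(x))/(e^(y)) = -8e^(x - y)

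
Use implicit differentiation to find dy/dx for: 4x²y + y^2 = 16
Apply d/dx to both sides, remembering that y depends on x. Each occurrence of y therefore brings in a y' = dy/dx via the chain rule.

With F(x, y) equal to the left-hand side minus the right, differentiate F term by term:
  d/dx[4x^2y] = 4x^2·y' + 8xy
  d/dx[y^2] = 2y·y'
  d/dx[-16] = 0
Adding these up, d/dx[F] = 0 becomes
  (8xy) + (4x^2 + 2y)·y' = 0,
so isolating y',
  dy/dx = -(8xy)/(4x^2 + 2y) = -4xy/(2x^2 + y)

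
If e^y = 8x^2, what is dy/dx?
Differentiate the relation implicitly: treat y = y(x) and apply the chain rule, so every y-derivative picks up a y' = dy/dx factor.

With everything moved to the left-hand side, differentiate term by term:
  d/dx[-8x^2] = -16x
  d/dx[e^(y)] = y'·e^(y)

Separating the contributions that come from x directly and those that come through y:
  without y':      -16x
  multiplying y':  e^(y)

so (-16x) + (e^(y))·y' = 0, and therefore
  dy/dx = -(-16x)/(e^(y)) = 16x·e^(-y)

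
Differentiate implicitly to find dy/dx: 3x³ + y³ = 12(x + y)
Apply d/dx to both sides, remembering that y depends on x. Each occurrence of y therefore brings in a y' = dy/dx via the chain rule.

With F(x, y) equal to the left-hand side minus the right, differentiate F term by term:
  d/dx[3x^3] = 9x^2
  d/dx[-12x] = -12
  d/dx[y^3] = 3y^2·y'
  d/dx[-12y] = -12·y'
Adding these up, d/dx[F] = 0 becomes
  (9x^2 - 12) + (3y^2 - 12)·y' = 0,
so isolating y',
  dy/dx = -(9x^2 - 12)/(3y^2 - 12) = (4 - 3x^2)/(y^2 - 4)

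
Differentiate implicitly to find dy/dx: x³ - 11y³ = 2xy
Take d/dx of both sides. Since y is implicitly a function of x, the chain rule attaches a y' = dy/dx factor whenever we differentiate through y.

Set F(x, y) = (left side) − (right side), so the curve is F = 0. Differentiating each term of F:
  d/dx[x^3] = 3x^2
  d/dx[-2xy] = -2x·y' - 2y
  d/dx[-11y^3] = -33y^2·y'

Collecting, the y'-free part is the partial derivative in x and the y' coefficient is the partial derivative in y:
  ∂F/∂x = 3x^2 - 2y
  ∂F/∂y = -2x - 33y^2

so d/dx[F(x, y(x))] = ∂F/∂x + (∂F/∂y)·y' = 0. Rearranging,
  dy/dx = -(∂F/∂x)/(∂F/∂y) = -(3x^2 - 2y)/(-2x - 33y^2) = (3x^2 - 2y)/(2x + 33y^2)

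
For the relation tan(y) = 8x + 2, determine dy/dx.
Differentiate the relation implicitly: treat y = y(x) and apply the chain rule, so every y-derivative picks up a y' = dy/dx factor.

With everything moved to the left-hand side, differentiate term by term:
  d/dx[-8x] = -8
  d/dx[tan(y)] = y'(tan(y)^2 + 1)
  d/dx[-2] = 0

Separating the contributions that come from x directly and those that come through y:
  without y':      -8
  multiplying y':  tan(y)^2 + 1

so (-8) + (tan(y)^2 + 1)·y' = 0, and therefore
  dy/dx = -(-8)/(tan(y)^2 + 1) = 8cos(y)^2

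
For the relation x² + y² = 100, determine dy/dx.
Apply d/dx to both sides, remembering that y depends on x. Each occurrence of y therefore brings in a y' = dy/dx via the chain rule.

With F(x, y) equal to the left-hand side minus the right, differentiate F term by term:
  d/dx[x^2] = 2x
  d/dx[y^2] = 2y·y'
  d/dx[-100] = 0
Adding these up, d/dx[F] = 0 becomes
  (2x) + (2y)·y' = 0,
so isolating y',
  dy/dx = -(2x)/(2y) = -x/y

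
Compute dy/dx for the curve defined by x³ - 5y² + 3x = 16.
Take d/dx of both sides. Since y is implicitly a function of x, the chain rule attaches a y' = dy/dx factor whenever we differentiate through y.

Set F(x, y) = (left side) − (right side), so the curve is F = 0. Differentiating each term of F:
  d/dx[x^3] = 3x^2
  d/dx[3x] = 3
  d/dx[-5y^2] = -10y·y'
  d/dx[-16] = 0

Collecting, the y'-free part is the partial derivative in x and the y' coefficient is the partial derivative in y:
  ∂F/∂x = 3x^2 + 3
  ∂F/∂y = -10y

so d/dx[F(x, y(x))] = ∂F/∂x + (∂F/∂y)·y' = 0. Rearranging,
  dy/dx = -(∂F/∂x)/(∂F/∂y) = -(3x^2 + 3)/(-10y) = 3(x^2 + 1)/(10y)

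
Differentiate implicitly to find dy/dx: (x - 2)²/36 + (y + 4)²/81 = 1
Take d/dx of both sides. Since y is implicitly a function of x, the chain rule attaches a y' = dy/dx factor whenever we differentiate through y.

Set F(x, y) = (left side) − (right side), so the curve is F = 0. Differentiating each term of F:
  d/dx[(x - 2)^2/36] = x/18 - 1/9
  d/dx[(y + 4)^2/81] = 2·y'(y + 4)/81
  d/dx[-1] = 0

Collecting, the y'-free part is the partial derivative in x and the y' coefficient is the partial derivative in y:
  ∂F/∂x = x/18 - 1/9
  ∂F/∂y = 2y/81 + 8/81

so d/dx[F(x, y(x))] = ∂F/∂x + (∂F/∂y)·y' = 0. Rearranging,
  dy/dx = -(∂F/∂x)/(∂F/∂y) = -(x/18 - 1/9)/(2y/81 + 8/81)
        = -((x - 2)/18)/(2(y + 4)/81) = 9(2 - x)/(4(y + 4))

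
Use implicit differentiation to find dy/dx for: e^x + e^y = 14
Take d/dx of both sides. Since y is implicitly a function of x, the chain rule attaches a y' = dy/dx factor whenever we differentiate through y.

Set F(x, y) = (left side) − (right side), so the curve is F = 0. Differentiating each term of F:
  d/dx[e^(x)] = e^(x)
  d/dx[e^(y)] = y'·e^(y)
  d/dx[-14] = 0

Collecting, the y'-free part is the partial derivative in x and the y' coefficient is the partial derivative in y:
  ∂F/∂x = e^(x)
  ∂F/∂y = e^(y)

so d/dx[F(x, y(x))] = ∂F/∂x + (∂F/∂y)·y' = 0. Rearranging,
  dy/dx = -(∂F/∂x)/(∂F/∂y) = -(e^(x))/(e^(y)) = -e^(x - y)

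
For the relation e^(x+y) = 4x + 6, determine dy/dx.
Differentiate both sides with respect to x, treating y as y(x). By the chain rule, any term containing y contributes a factor of y' = dy/dx when we differentiate it.

Move every term to one side and write the relation as F(x, y) = 0. Term by term,
  d/dx[-4x] = -4
  d/dx[e^(x + y)] = (y' + 1)·e^(x + y)
  d/dx[-6] = 0

The pieces without y' make up ∂F/∂x and the coefficient of y' is ∂F/∂y:
  ∂F/∂x = e^(x + y) - 4,
  ∂F/∂y = e^(x + y).

Since d/dx[F] = ∂F/∂x + (∂F/∂y)·y' = 0, solve for y':
  (∂F/∂y)·y' = -∂F/∂x
  dy/dx = -(∂F/∂x)/(∂F/∂y) = -(e^(x + y) - 4)/(e^(x + y)) = 4e^(-x - y) - 1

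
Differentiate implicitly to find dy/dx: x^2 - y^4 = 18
Differentiate both sides with respect to x, treating y as y(x). By the chain rule, any term containing y contributes a factor of y' = dy/dx when we differentiate it.

Move every term to one side and write the relation as F(x, y) = 0. Term by term,
  d/dx[x^2] = 2x
  d/dx[-y^4] = -4y^3·y'
  d/dx[-18] = 0

The pieces without y' make up ∂F/∂x and the coefficient of y' is ∂F/∂y:
  ∂F/∂x = 2x,
  ∂F/∂y = -4y^3.

Since d/dx[F] = ∂F/∂x + (∂F/∂y)·y' = 0, solve for y':
  (∂F/∂y)·y' = -∂F/∂x
  dy/dx = -(∂F/∂x)/(∂F/∂y) = -(2x)/(-4y^3) = x/(2y^3)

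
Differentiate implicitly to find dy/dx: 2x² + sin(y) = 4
Take d/dx of both sides. Since y is implicitly a function of x, the chain rule attaches a y' = dy/dx factor whenever we differentiate through y.

Set F(x, y) = (left side) − (right side), so the curve is F = 0. Differentiating each term of F:
  d/dx[2x^2] = 4x
  d/dx[sin(y)] = y'·cos(y)
  d/dx[-4] = 0

Collecting, the y'-free part is the partial derivative in x and the y' coefficient is the partial derivative in y:
  ∂F/∂x = 4x
  ∂F/∂y = cos(y)

so d/dx[F(x, y(x))] = ∂F/∂x + (∂F/∂y)·y' = 0. Rearranging,
  dy/dx = -(∂F/∂x)/(∂F/∂y) = -(4x)/(cos(y)) = -4x/cos(y)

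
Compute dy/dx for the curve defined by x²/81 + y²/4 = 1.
Apply d/dx to both sides, remembering that y depends on x. Each occurrence of y therefore brings in a y' = dy/dx via the chain rule.

With F(x, y) equal to the left-hand side minus the right, differentiate F term by term:
  d/dx[x^2/81] = 2x/81
  d/dx[y^2/4] = y·y'/2
  d/dx[-1] = 0
Adding these up, d/dx[F] = 0 becomes
  (2x/81) + (y/2)·y' = 0,
so isolating y',
  dy/dx = -(2x/81)/(y/2) = -4x/(81y)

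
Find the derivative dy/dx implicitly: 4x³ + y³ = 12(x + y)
Apply d/dx to both sides, remembering that y depends on x. Each occurrence of y therefore brings in a y' = dy/dx via the chain rule.

With F(x, y) equal to the left-hand side minus the right, differentiate F term by term:
  d/dx[4x^3] = 12x^2
  d/dx[-12x] = -12
  d/dx[y^3] = 3y^2·y'
  d/dx[-12y] = -12·y'
Adding these up, d/dx[F] = 0 becomes
  (12x^2 - 12) + (3y^2 - 12)·y' = 0,
so isolating y',
  dy/dx = -(12x^2 - 12)/(3y^2 - 12) = 4(1 - x^2)/(y^2 - 4)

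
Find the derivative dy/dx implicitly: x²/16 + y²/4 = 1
Take d/dx of both sides. Since y is implicitly a function of x, the chain rule attaches a y' = dy/dx factor whenever we differentiate through y.

Set F(x, y) = (left side) − (right side), so the curve is F = 0. Differentiating each term of F:
  d/dx[x^2/16] = x/8
  d/dx[y^2/4] = y·y'/2
  d/dx[-1] = 0

Collecting, the y'-free part is the partial derivative in x and the y' coefficient is the partial derivative in y:
  ∂F/∂x = x/8
  ∂F/∂y = y/2

so d/dx[F(x, y(x))] = ∂F/∂x + (∂F/∂y)·y' = 0. Rearranging,
  dy/dx = -(∂F/∂x)/(∂F/∂y) = -(x/8)/(y/2) = -x/(4y)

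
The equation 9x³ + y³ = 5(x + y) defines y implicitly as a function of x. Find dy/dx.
Differentiate the relation implicitly: treat y = y(x) and apply the chain rule, so every y-derivative picks up a y' = dy/dx factor.

With everything moved to the left-hand side, differentiate term by term:
  d/dx[9x^3] = 27x^2
  d/dx[-5x] = -5
  d/dx[y^3] = 3y^2·y'
  d/dx[-5y] = -5·y'

Separating the contributions that come from x directly and those that come through y:
  without y':      27x^2 - 5
  multiplying y':  3y^2 - 5

so (27x^2 - 5) + (3y^2 - 5)·y' = 0, and therefore
  dy/dx = -(27x^2 - 5)/(3y^2 - 5) = (5 - 27x^2)/(3y^2 - 5)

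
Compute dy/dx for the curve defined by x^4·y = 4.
Differentiate the relation implicitly: treat y = y(x) and apply the chain rule, so every y-derivative picks up a y' = dy/dx factor.

With everything moved to the left-hand side, differentiate term by term:
  d/dx[x^4y] = x^4·y' + 4x^3y
  d/dx[-4] = 0

Separating the contributions that come from x directly and those that come through y:
  without y':      4x^3y
  multiplying y':  x^4

so (4x^3y) + (x^4)·y' = 0, and therefore
  dy/dx = -(4x^3y)/(x^4) = -4y/x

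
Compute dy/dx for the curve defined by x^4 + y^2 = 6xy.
Differentiate both sides with respect to x, treating y as y(x). By the chain rule, any term containing y contributes a factor of y' = dy/dx when we differentiate it.

Move every term to one side and write the relation as F(x, y) = 0. Term by term,
  d/dx[x^4] = 4x^3
  d/dx[-6xy] = -6x·y' - 6y
  d/dx[y^2] = 2y·y'

The pieces without y' make up ∂F/∂x and the coefficient of y' is ∂F/∂y:
  ∂F/∂x = 4x^3 - 6y,
  ∂F/∂y = -6x + 2y.

Since d/dx[F] = ∂F/∂x + (∂F/∂y)·y' = 0, solve for y':
  (∂F/∂y)·y' = -∂F/∂x
  dy/dx = -(∂F/∂x)/(∂F/∂y) = -(4x^3 - 6y)/(-6x + 2y) = (2x^3 - 3y)/(3x - y)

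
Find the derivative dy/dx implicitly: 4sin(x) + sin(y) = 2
Take d/dx of both sides. Since y is implicitly a function of x, the chain rule attaches a y' = dy/dx factor whenever we differentiate through y.

Set F(x, y) = (left side) − (right side), so the curve is F = 0. Differentiating each term of F:
  d/dx[4sin(x)] = 4cos(x)
  d/dx[sin(y)] = y'·cos(y)
  d/dx[-2] = 0

Collecting, the y'-free part is the partial derivative in x and the y' coefficient is the partial derivative in y:
  ∂F/∂x = 4cos(x)
  ∂F/∂y = cos(y)

so d/dx[F(x, y(x))] = ∂F/∂x + (∂F/∂y)·y' = 0. Rearranging,
  dy/dx = -(∂F/∂x)/(∂F/∂y) = -(4cos(x))/(cos(y)) = -4cos(x)/cos(y)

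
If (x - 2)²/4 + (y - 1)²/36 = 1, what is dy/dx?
Take d/dx of both sides. Since y is implicitly a function of x, the chain rule attaches a y' = dy/dx factor whenever we differentiate through y.

Set F(x, y) = (left side) − (right side), so the curve is F = 0. Differentiating each term of F:
  d/dx[(x - 2)^2/4] = x/2 - 1
  d/dx[(y - 1)^2/36] = y'(y - 1)/18
  d/dx[-1] = 0

Collecting, the y'-free part is the partial derivative in x and the y' coefficient is the partial derivative in y:
  ∂F/∂x = x/2 - 1
  ∂F/∂y = y/18 - 1/18

so d/dx[F(x, y(x))] = ∂F/∂x + (∂F/∂y)·y' = 0. Rearranging,
  dy/dx = -(∂F/∂x)/(∂F/∂y) = -(x/2 - 1)/(y/18 - 1/18)
        = -((x - 2)/2)/((y - 1)/18) = 9(2 - x)/(y - 1)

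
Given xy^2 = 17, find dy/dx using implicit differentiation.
Differentiate both sides with respect to x, treating y as y(x). By the chain rule, any term containing y contributes a factor of y' = dy/dx when we differentiate it.

Move every term to one side and write the relation as F(x, y) = 0. Term by term,
  d/dx[xy^2] = 2xy·y' + y^2
  d/dx[-17] = 0

The pieces without y' make up ∂F/∂x and the coefficient of y' is ∂F/∂y:
  ∂F/∂x = y^2,
  ∂F/∂y = 2xy.

Since d/dx[F] = ∂F/∂x + (∂F/∂y)·y' = 0, solve for y':
  (∂F/∂y)·y' = -∂F/∂x
  dy/dx = -(∂F/∂x)/(∂F/∂y) = -(y^2)/(2xy) = -y/(2x)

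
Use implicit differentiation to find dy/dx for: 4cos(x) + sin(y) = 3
Differentiate the relation implicitly: treat y = y(x) and apply the chain rule, so every y-derivative picks up a y' = dy/dx factor.

With everything moved to the left-hand side, differentiate term by term:
  d/dx[sin(y)] = y'·cos(y)
  d/dx[4cos(x)] = -4sin(x)
  d/dx[-3] = 0

Separating the contributions that come from x directly and those that come through y:
  without y':      -4sin(x)
  multiplying y':  cos(y)

so (-4sin(x)) + (cos(y))·y' = 0, and therefore
  dy/dx = -(-4sin(x))/(cos(y)) = 4sin(x)/cos(y)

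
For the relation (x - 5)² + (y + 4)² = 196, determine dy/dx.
Differentiate both sides with respect to x, treating y as y(x). By the chain rule, any term containing y contributes a factor of y' = dy/dx when we differentiate it.

Move every term to one side and write the relation as F(x, y) = 0. Term by term,
  d/dx[(x - 5)^2] = 2x - 10
  d/dx[(y + 4)^2] = 2·y'(y + 4)
  d/dx[-196] = 0

The pieces without y' make up ∂F/∂x and the coefficient of y' is ∂F/∂y:
  ∂F/∂x = 2x - 10,
  ∂F/∂y = 2y + 8.

Since d/dx[F] = ∂F/∂x + (∂F/∂y)·y' = 0, solve for y':
  (∂F/∂y)·y' = -∂F/∂x
  dy/dx = -(∂F/∂x)/(∂F/∂y) = -(2x - 10)/(2y + 8) = (5 - x)/(y + 4)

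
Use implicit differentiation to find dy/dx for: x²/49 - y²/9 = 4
Differentiate the relation implicitly: treat y = y(x) and apply the chain rule, so every y-derivative picks up a y' = dy/dx factor.

With everything moved to the left-hand side, differentiate term by term:
  d/dx[x^2/49] = 2x/49
  d/dx[-y^2/9] = -2y·y'/9
  d/dx[-4] = 0

Separating the contributions that come from x directly and those that come through y:
  without y':      2x/49
  multiplying y':  -2y/9

so (2x/49) + (-2y/9)·y' = 0, and therefore
  dy/dx = -(2x/49)/(-2y/9) = 9x/(49y)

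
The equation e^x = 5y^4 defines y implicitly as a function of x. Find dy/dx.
Differentiate both sides with respect to x, treating y as y(x). By the chain rule, any term containing y contributes a factor of y' = dy/dx when we differentiate it.

Move every term to one side and write the relation as F(x, y) = 0. Term by term,
  d/dx[-5y^4] = -20y^3·y'
  d/dx[e^(x)] = e^(x)

The pieces without y' make up ∂F/∂x and the coefficient of y' is ∂F/∂y:
  ∂F/∂x = e^(x),
  ∂F/∂y = -20y^3.

Since d/dx[F] = ∂F/∂x + (∂F/∂y)·y' = 0, solve for y':
  (∂F/∂y)·y' = -∂F/∂x
  dy/dx = -(∂F/∂x)/(∂F/∂y) = -(e^(x))/(-20y^3) = e^(x)/(20y^3)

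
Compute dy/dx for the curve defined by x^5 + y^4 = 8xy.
Differentiate both sides with respect to x, treating y as y(x). By the chain rule, any term containing y contributes a factor of y' = dy/dx when we differentiate it.

Move every term to one side and write the relation as F(x, y) = 0. Term by term,
  d/dx[x^5] = 5x^4
  d/dx[-8xy] = -8x·y' - 8y
  d/dx[y^4] = 4y^3·y'

The pieces without y' make up ∂F/∂x and the coefficient of y' is ∂F/∂y:
  ∂F/∂x = 5x^4 - 8y,
  ∂F/∂y = -8x + 4y^3.

Since d/dx[F] = ∂F/∂x + (∂F/∂y)·y' = 0, solve for y':
  (∂F/∂y)·y' = -∂F/∂x
  dy/dx = -(∂F/∂x)/(∂F/∂y) = -(5x^4 - 8y)/(-8x + 4y^3) = (5x^4 - 8y)/(4(2x - y^3))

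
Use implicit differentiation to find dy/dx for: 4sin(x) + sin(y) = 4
Differentiate the relation implicitly: treat y = y(x) and apply the chain rule, so every y-derivative picks up a y' = dy/dx factor.

With everything moved to the left-hand side, differentiate term by term:
  d/dx[4sin(x)] = 4cos(x)
  d/dx[sin(y)] = y'·cos(y)
  d/dx[-4] = 0

Separating the contributions that come from x directly and those that come through y:
  without y':      4cos(x)
  multiplying y':  cos(y)

so (4cos(x)) + (cos(y))·y' = 0, and therefore
  dy/dx = -(4cos(x))/(cos(y)) = -4cos(x)/cos(y)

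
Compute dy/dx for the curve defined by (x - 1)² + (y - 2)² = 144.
Differentiate both sides with respect to x, treating y as y(x). By the chain rule, any term containing y contributes a factor of y' = dy/dx when we differentiate it.

Move every term to one side and write the relation as F(x, y) = 0. Term by term,
  d/dx[(x - 1)^2] = 2x - 2
  d/dx[(y - 2)^2] = 2·y'(y - 2)
  d/dx[-144] = 0

The pieces without y' make up ∂F/∂x and the coefficient of y' is ∂F/∂y:
  ∂F/∂x = 2x - 2,
  ∂F/∂y = 2y - 4.

Since d/dx[F] = ∂F/∂x + (∂F/∂y)·y' = 0, solve for y':
  (∂F/∂y)·y' = -∂F/∂x
  dy/dx = -(∂F/∂x)/(∂F/∂y) = -(2x - 2)/(2y - 4) = (1 - x)/(y - 2)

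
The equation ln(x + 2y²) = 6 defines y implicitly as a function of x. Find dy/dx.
Apply d/dx to both sides, remembering that y depends on x. Each occurrence of y therefore brings in a y' = dy/dx via the chain rule.

With F(x, y) equal to the left-hand side minus the right, differentiate F term by term:
  d/dx[ln(x + 2y^2)] = (4y·y' + 1)/(x + 2y^2)
  d/dx[-6] = 0
Adding these up, d/dx[F] = 0 becomes
  (1/(x + 2y^2)) + (4y/(x + 2y^2))·y' = 0,
so isolating y',
  dy/dx = -(1/(x + 2y^2))/(4y/(x + 2y^2)) = -1/(4y)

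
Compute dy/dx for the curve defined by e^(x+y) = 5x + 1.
Apply d/dx to both sides, remembering that y depends on x. Each occurrence of y therefore brings in a y' = dy/dx via the chain rule.

With F(x, y) equal to the left-hand side minus the right, differentiate F term by term:
  d/dx[-5x] = -5
  d/dx[e^(x + y)] = (y' + 1)·e^(x + y)
  d/dx[-1] = 0
Adding these up, d/dx[F] = 0 becomes
  (e^(x + y) - 5) + (e^(x + y))·y' = 0,
so isolating y',
  dy/dx = -(e^(x + y) - 5)/(e^(x + y)) = 5e^(-x - y) - 1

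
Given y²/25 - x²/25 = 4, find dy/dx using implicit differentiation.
Take d/dx of both sides. Since y is implicitly a function of x, the chain rule attaches a y' = dy/dx factor whenever we differentiate through y.

Set F(x, y) = (left side) − (right side), so the curve is F = 0. Differentiating each term of F:
  d/dx[-x^2/25] = -2x/25
  d/dx[y^2/25] = 2y·y'/25
  d/dx[-4] = 0

Collecting, the y'-free part is the partial derivative in x and the y' coefficient is the partial derivative in y:
  ∂F/∂x = -2x/25
  ∂F/∂y = 2y/25

so d/dx[F(x, y(x))] = ∂F/∂x + (∂F/∂y)·y' = 0. Rearranging,
  dy/dx = -(∂F/∂x)/(∂F/∂y) = -(-2x/25)/(2y/25) = x/y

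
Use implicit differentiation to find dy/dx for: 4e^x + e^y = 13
Differentiate the relation implicitly: treat y = y(x) and apply the chain rule, so every y-derivative picks up a y' = dy/dx factor.

With everything moved to the left-hand side, differentiate term by term:
  d/dx[4e^(x)] = 4e^(x)
  d/dx[e^(y)] = y'·e^(y)
  d/dx[-13] = 0

Separating the contributions that come from x directly and those that come through y:
  without y':      4e^(x)
  multiplying y':  e^(y)

so (4e^(x)) + (e^(y))·y' = 0, and therefore
  dy/dx = -(4e^(x))/(e^(y)) = -4e^(x - y)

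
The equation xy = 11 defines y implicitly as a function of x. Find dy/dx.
Differentiate both sides with respect to x, treating y as y(x). By the chain rule, any term containing y contributes a factor of y' = dy/dx when we differentiate it.

Move every term to one side and write the relation as F(x, y) = 0. Term by term,
  d/dx[xy] = x·y' + y
  d/dx[-11] = 0

The pieces without y' make up ∂F/∂x and the coefficient of y' is ∂F/∂y:
  ∂F/∂x = y,
  ∂F/∂y = x.

Since d/dx[F] = ∂F/∂x + (∂F/∂y)·y' = 0, solve for y':
  (∂F/∂y)·y' = -∂F/∂x
  dy/dx = -(∂F/∂x)/(∂F/∂y) = -(y)/(x) = -y/x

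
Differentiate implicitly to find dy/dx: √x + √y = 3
Take d/dx of both sides. Since y is implicitly a function of x, the chain rule attaches a y' = dy/dx factor whenever we differentiate through y.

Set F(x, y) = (left side) − (right side), so the curve is F = 0. Differentiating each term of F:
  d/dx[√(x)] = 1/(2√(x))
  d/dx[√(y)] = y'/(2√(y))
  d/dx[-3] = 0

Collecting, the y'-free part is the partial derivative in x and the y' coefficient is the partial derivative in y:
  ∂F/∂x = 1/(2√(x))
  ∂F/∂y = 1/(2√(y))

so d/dx[F(x, y(x))] = ∂F/∂x + (∂F/∂y)·y' = 0. Rearranging,
  dy/dx = -(∂F/∂x)/(∂F/∂y) = -(1/(2√(x)))/(1/(2√(y))) = -√(y)/√(x)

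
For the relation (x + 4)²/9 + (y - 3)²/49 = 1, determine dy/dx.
Differentiate both sides with respect to x, treating y as y(x). By the chain rule, any term containing y contributes a factor of y' = dy/dx when we differentiate it.

Move every term to one side and write the relation as F(x, y) = 0. Term by term,
  d/dx[(x + 4)^2/9] = 2x/9 + 8/9
  d/dx[(y - 3)^2/49] = 2·y'(y - 3)/49
  d/dx[-1] = 0

The pieces without y' make up ∂F/∂x and the coefficient of y' is ∂F/∂y:
  ∂F/∂x = 2x/9 + 8/9,
  ∂F/∂y = 2y/49 - 6/49.

Since d/dx[F] = ∂F/∂x + (∂F/∂y)·y' = 0, solve for y':
  (∂F/∂y)·y' = -∂F/∂x
  dy/dx = -(∂F/∂x)/(∂F/∂y) = -(2x/9 + 8/9)/(2y/49 - 6/49)
        = -(2(x + 4)/9)/(2(y - 3)/49) = 49(-x - 4)/(9(y - 3))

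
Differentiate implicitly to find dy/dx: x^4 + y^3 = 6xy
Take d/dx of both sides. Since y is implicitly a function of x, the chain rule attaches a y' = dy/dx factor whenever we differentiate through y.

Set F(x, y) = (left side) − (right side), so the curve is F = 0. Differentiating each term of F:
  d/dx[x^4] = 4x^3
  d/dx[-6xy] = -6x·y' - 6y
  d/dx[y^3] = 3y^2·y'

Collecting, the y'-free part is the partial derivative in x and the y' coefficient is the partial derivative in y:
  ∂F/∂x = 4x^3 - 6y
  ∂F/∂y = -6x + 3y^2

so d/dx[F(x, y(x))] = ∂F/∂x + (∂F/∂y)·y' = 0. Rearranging,
  dy/dx = -(∂F/∂x)/(∂F/∂y) = -(4x^3 - 6y)/(-6x + 3y^2) = 2(2x^3 - 3y)/(3(2x - y^2))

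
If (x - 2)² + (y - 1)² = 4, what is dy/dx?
Differentiate the relation implicitly: treat y = y(x) and apply the chain rule, so every y-derivative picks up a y' = dy/dx factor.

With everything moved to the left-hand side, differentiate term by term:
  d/dx[(x - 2)^2] = 2x - 4
  d/dx[(y - 1)^2] = 2·y'(y - 1)
  d/dx[-4] = 0

Separating the contributions that come from x directly and those that come through y:
  without y':      2x - 4
  multiplying y':  2y - 2

so (2x - 4) + (2y - 2)·y' = 0, and therefore
  dy/dx = -(2x - 4)/(2y - 2) = (2 - x)/(y - 1)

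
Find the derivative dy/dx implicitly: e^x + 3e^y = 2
Apply d/dx to both sides, remembering that y depends on x. Each occurrence of y therefore brings in a y' = dy/dx via the chain rule.

With F(x, y) equal to the left-hand side minus the right, differentiate F term by term:
  d/dx[e^(x)] = e^(x)
  d/dx[3e^(y)] = 3·y'·e^(y)
  d/dx[-2] = 0
Adding these up, d/dx[F] = 0 becomes
  (e^(x)) + (3e^(y))·y' = 0,
so isolating y',
  dy/dx = -(e^(x))/(3e^(y)) = -e^(x - y)/3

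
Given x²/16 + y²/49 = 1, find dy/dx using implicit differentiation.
Take d/dx of both sides. Since y is implicitly a function of x, the chain rule attaches a y' = dy/dx factor whenever we differentiate through y.

Set F(x, y) = (left side) − (right side), so the curve is F = 0. Differentiating each term of F:
  d/dx[x^2/16] = x/8
  d/dx[y^2/49] = 2y·y'/49
  d/dx[-1] = 0

Collecting, the y'-free part is the partial derivative in x and the y' coefficient is the partial derivative in y:
  ∂F/∂x = x/8
  ∂F/∂y = 2y/49

so d/dx[F(x, y(x))] = ∂F/∂x + (∂F/∂y)·y' = 0. Rearranging,
  dy/dx = -(∂F/∂x)/(∂F/∂y) = -(x/8)/(2y/49) = -49x/(16y)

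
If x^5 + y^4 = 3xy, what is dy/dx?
Differentiate the relation implicitly: treat y = y(x) and apply the chain rule, so every y-derivative picks up a y' = dy/dx factor.

With everything moved to the left-hand side, differentiate term by term:
  d/dx[x^5] = 5x^4
  d/dx[-3xy] = -3x·y' - 3y
  d/dx[y^4] = 4y^3·y'

Separating the contributions that come from x directly and those that come through y:
  without y':      5x^4 - 3y
  multiplying y':  -3x + 4y^3

so (5x^4 - 3y) + (-3x + 4y^3)·y' = 0, and therefore
  dy/dx = -(5x^4 - 3y)/(-3x + 4y^3) = (5x^4 - 3y)/(3x - 4y^3)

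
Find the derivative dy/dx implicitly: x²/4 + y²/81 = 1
Apply d/dx to both sides, remembering that y depends on x. Each occurrence of y therefore brings in a y' = dy/dx via the chain rule.

With F(x, y) equal to the left-hand side minus the right, differentiate F term by term:
  d/dx[x^2/4] = x/2
  d/dx[y^2/81] = 2y·y'/81
  d/dx[-1] = 0
Adding these up, d/dx[F] = 0 becomes
  (x/2) + (2y/81)·y' = 0,
so isolating y',
  dy/dx = -(x/2)/(2y/81) = -81x/(4y)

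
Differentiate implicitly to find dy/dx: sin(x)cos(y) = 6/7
Differentiate both sides with respect to x, treating y as y(x). By the chain rule, any term containing y contributes a factor of y' = dy/dx when we differentiate it.

Move every term to one side and write the relation as F(x, y) = 0. Term by term,
  d/dx[sin(x)·cos(y)] = -y'·sin(x)·sin(y) + cos(x)·cos(y)
  d/dx[-6/7] = 0

The pieces without y' make up ∂F/∂x and the coefficient of y' is ∂F/∂y:
  ∂F/∂x = cos(x)·cos(y),
  ∂F/∂y = -sin(x)·sin(y).

Since d/dx[F] = ∂F/∂x + (∂F/∂y)·y' = 0, solve for y':
  (∂F/∂y)·y' = -∂F/∂x
  dy/dx = -(∂F/∂x)/(∂F/∂y) = -(cos(x)·cos(y))/(-sin(x)·sin(y)) = 1/(tan(x)·tan(y))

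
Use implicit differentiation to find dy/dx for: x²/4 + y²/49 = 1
Differentiate the relation implicitly: treat y = y(x) and apply the chain rule, so every y-derivative picks up a y' = dy/dx factor.

With everything moved to the left-hand side, differentiate term by term:
  d/dx[x^2/4] = x/2
  d/dx[y^2/49] = 2y·y'/49
  d/dx[-1] = 0

Separating the contributions that come from x directly and those that come through y:
  without y':      x/2
  multiplying y':  2y/49

so (x/2) + (2y/49)·y' = 0, and therefore
  dy/dx = -(x/2)/(2y/49) = -49x/(4y)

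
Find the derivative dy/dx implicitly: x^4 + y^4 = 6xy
Apply d/dx to both sides, remembering that y depends on x. Each occurrence of y therefore brings in a y' = dy/dx via the chain rule.

With F(x, y) equal to the left-hand side minus the right, differentiate F term by term:
  d/dx[x^4] = 4x^3
  d/dx[-6xy] = -6x·y' - 6y
  d/dx[y^4] = 4y^3·y'
Adding these up, d/dx[F] = 0 becomes
  (4x^3 - 6y) + (-6x + 4y^3)·y' = 0,
so isolating y',
  dy/dx = -(4x^3 - 6y)/(-6x + 4y^3) = (2x^3 - 3y)/(3x - 2y^3)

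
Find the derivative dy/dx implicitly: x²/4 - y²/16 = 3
Differentiate both sides with respect to x, treating y as y(x). By the chain rule, any term containing y contributes a factor of y' = dy/dx when we differentiate it.

Move every term to one side and write the relation as F(x, y) = 0. Term by term,
  d/dx[x^2/4] = x/2
  d/dx[-y^2/16] = -y·y'/8
  d/dx[-3] = 0

The pieces without y' make up ∂F/∂x and the coefficient of y' is ∂F/∂y:
  ∂F/∂x = x/2,
  ∂F/∂y = -y/8.

Since d/dx[F] = ∂F/∂x + (∂F/∂y)·y' = 0, solve for y':
  (∂F/∂y)·y' = -∂F/∂x
  dy/dx = -(∂F/∂x)/(∂F/∂y) = -(x/2)/(-y/8) = 4x/y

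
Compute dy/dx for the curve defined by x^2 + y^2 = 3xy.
Apply d/dx to both sides, remembering that y depends on x. Each occurrence of y therefore brings in a y' = dy/dx via the chain rule.

With F(x, y) equal to the left-hand side minus the right, differentiate F term by term:
  d/dx[x^2] = 2x
  d/dx[-3xy] = -3x·y' - 3y
  d/dx[y^2] = 2y·y'
Adding these up, d/dx[F] = 0 becomes
  (2x - 3y) + (-3x + 2y)·y' = 0,
so isolating y',
  dy/dx = -(2x - 3y)/(-3x + 2y) = (2x - 3y)/(3x - 2y)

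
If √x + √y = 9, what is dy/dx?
Differentiate both sides with respect to x, treating y as y(x). By the chain rule, any term containing y contributes a factor of y' = dy/dx when we differentiate it.

Move every term to one side and write the relation as F(x, y) = 0. Term by term,
  d/dx[√(x)] = 1/(2√(x))
  d/dx[√(y)] = y'/(2√(y))
  d/dx[-9] = 0

The pieces without y' make up ∂F/∂x and the coefficient of y' is ∂F/∂y:
  ∂F/∂x = 1/(2√(x)),
  ∂F/∂y = 1/(2√(y)).

Since d/dx[F] = ∂F/∂x + (∂F/∂y)·y' = 0, solve for y':
  (∂F/∂y)·y' = -∂F/∂x
  dy/dx = -(∂F/∂x)/(∂F/∂y) = -(1/(2√(x)))/(1/(2√(y))) = -√(y)/√(x)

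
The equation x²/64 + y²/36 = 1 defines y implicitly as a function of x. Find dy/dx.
Apply d/dx to both sides, remembering that y depends on x. Each occurrence of y therefore brings in a y' = dy/dx via the chain rule.

With F(x, y) equal to the left-hand side minus the right, differentiate F term by term:
  d/dx[x^2/64] = x/32
  d/dx[y^2/36] = y·y'/18
  d/dx[-1] = 0
Adding these up, d/dx[F] = 0 becomes
  (x/32) + (y/18)·y' = 0,
so isolating y',
  dy/dx = -(x/32)/(y/18) = -9x/(16y)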